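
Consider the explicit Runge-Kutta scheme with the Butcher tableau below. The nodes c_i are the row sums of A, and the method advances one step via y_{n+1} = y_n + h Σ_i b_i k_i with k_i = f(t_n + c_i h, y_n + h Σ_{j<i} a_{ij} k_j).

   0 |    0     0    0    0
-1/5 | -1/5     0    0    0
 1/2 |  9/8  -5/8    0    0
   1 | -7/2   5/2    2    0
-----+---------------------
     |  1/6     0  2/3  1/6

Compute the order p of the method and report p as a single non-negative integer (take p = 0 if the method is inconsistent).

b = (1/6, 0, 2/3, 1/6)
c = (0, -1/5, 1/2, 1)
Ac = (0, 0, 1/8, 1/2)
Σ b_i: 1/6·1 + 2/3·1 + 1/6·1 = 1 ✓
b·c: 2/3·1/2 + 1/6·1 = 1/2 ✓
b·c²: 2/3·1/4 + 1/6·1 = 1/3 ✓
b·Ac: 2/3·1/8 + 1/6·1/2 = 1/6 ✓
b·c³: 2/3·1/8 + 1/6·1 = 1/4 ✓
b·(c∘Ac): 2/3·1/16 + 1/6·1/2 = 1/8 ✓
b·Ac²: 2/3·(-1/40) + 1/6·3/5 = 1/12 ✓
b·A²c: 1/6·1/4 = 1/24 ✓; 4 stages ⇒ order 4.

4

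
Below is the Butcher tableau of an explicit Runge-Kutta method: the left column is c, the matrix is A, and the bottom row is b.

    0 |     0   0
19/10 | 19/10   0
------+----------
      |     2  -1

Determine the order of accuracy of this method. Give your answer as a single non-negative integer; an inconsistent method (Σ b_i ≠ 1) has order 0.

b = (2, -1)
c = (0, 19/10)
Σ b_i: 2·1 + (-1)·1 = 1 ✓
b·c: (-1)·19/10 = -19/10 ≠ 1/2 ⇒ order 1.

1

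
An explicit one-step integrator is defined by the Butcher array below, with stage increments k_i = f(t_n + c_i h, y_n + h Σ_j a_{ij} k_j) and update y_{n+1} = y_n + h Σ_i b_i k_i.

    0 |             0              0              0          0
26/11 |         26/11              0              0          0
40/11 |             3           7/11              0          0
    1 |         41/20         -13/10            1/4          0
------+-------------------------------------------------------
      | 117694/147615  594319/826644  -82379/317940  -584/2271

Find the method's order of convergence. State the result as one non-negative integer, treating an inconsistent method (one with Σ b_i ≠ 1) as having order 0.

b = (117694/147615, 594319/826644, -82379/317940, -584/2271)
c = (0, 26/11, 40/11, 1)
Ac = (0, 0, 182/121, -119/55)
Σ b_i: 117694/147615·1 + 594319/826644·1 + (-82379/317940)·1 + (-584/2271)·1 = 1 ✓
b·c: 594319/826644·26/11 + (-82379/317940)·40/11 + (-584/2271)·1 = 1/2 ✓
b·c²: 594319/826644·676/121 + (-82379/317940)·1600/121 + (-584/2271)·1 = 1/3 ✓
b·Ac: (-82379/317940)·182/121 + (-584/2271)·(-119/55) = 1/6 ✓
b·c³: 594319/826644·17576/1331 + (-82379/317940)·64000/1331 + (-584/2271)·1 = -295126/91597 ≠ 1/4 ⇒ order 3.
b·(c∘Ac): (-82379/317940)·7280/1331 + (-584/2271)·(-119/55) = -394228/457985 ≠ 1/8
b·Ac²: (-82379/317940)·4732/1331 + (-584/2271)·(-2394/605) = 26491/274791 ≠ 1/12
b·A²c: (-584/2271)·91/242 = -26572/274791 ≠ 1/24

3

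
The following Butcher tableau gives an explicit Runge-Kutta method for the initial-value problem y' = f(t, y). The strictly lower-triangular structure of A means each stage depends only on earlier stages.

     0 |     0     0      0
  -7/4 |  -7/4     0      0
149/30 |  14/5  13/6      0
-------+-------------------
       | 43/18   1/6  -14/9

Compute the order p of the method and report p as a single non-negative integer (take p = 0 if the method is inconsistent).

b = (43/18, 1/6, -14/9)
c = (0, -7/4, 149/30)
Ac = (0, 0, -91/24)
Σ b_i: 43/18·1 + 1/6·1 + (-14/9)·1 = 1 ✓
b·c: 1/6·(-7/4) + (-14/9)·149/30 = -8659/1080 ≠ 1/2 ⇒ order 1.

1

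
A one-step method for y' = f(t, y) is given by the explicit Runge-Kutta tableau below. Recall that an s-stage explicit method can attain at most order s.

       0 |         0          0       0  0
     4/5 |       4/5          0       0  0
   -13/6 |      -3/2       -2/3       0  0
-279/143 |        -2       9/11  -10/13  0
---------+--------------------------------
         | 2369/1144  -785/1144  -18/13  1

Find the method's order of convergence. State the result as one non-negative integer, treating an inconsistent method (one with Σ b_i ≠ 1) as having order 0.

b = (2369/1144, -785/1144, -18/13, 1)
c = (0, 4/5, -13/6, -279/143)
Ac = (0, 0, -8/15, 383/165)
Σ b_i: 2369/1144·1 + (-785/1144)·1 + (-18/13)·1 + 1·1 = 1 ✓
b·c: (-785/1144)·4/5 + (-18/13)·(-13/6) + 1·(-279/143) = 1/2 ✓
b·c²: (-785/1144)·16/25 + (-18/13)·169/36 + 1·77841/20449 = -640579/204490 ≠ 1/3 ⇒ order 2.
b·Ac: (-18/13)·(-8/15) + 1·383/165 = 6563/2145 ≠ 1/6

2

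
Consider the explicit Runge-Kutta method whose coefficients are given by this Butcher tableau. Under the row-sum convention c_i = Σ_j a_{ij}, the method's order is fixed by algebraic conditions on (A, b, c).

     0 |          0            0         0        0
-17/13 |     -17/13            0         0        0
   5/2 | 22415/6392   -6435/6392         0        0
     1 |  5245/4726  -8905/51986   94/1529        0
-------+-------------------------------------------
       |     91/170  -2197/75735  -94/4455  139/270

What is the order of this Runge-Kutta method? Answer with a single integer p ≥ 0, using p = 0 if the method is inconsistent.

4

b = (91/170, -2197/75735, -94/4455, 139/270)
c = (0, -17/13, 5/2, 1)
Ac = (0, 0, 495/376, 105/278)
Σ b_i: 91/170·1 + (-2197/75735)·1 + (-94/4455)·1 + 139/270·1 = 1 ✓
b·c: (-2197/75735)·(-17/13) + (-94/4455)·5/2 + 139/270·1 = 1/2 ✓
b·c²: (-2197/75735)·289/169 + (-94/4455)·25/4 + 139/270·1 = 1/3 ✓
b·Ac: (-94/4455)·495/376 + 139/270·105/278 = 1/6 ✓
b·c³: (-2197/75735)·(-4913/2197) + (-94/4455)·125/8 + 139/270·1 = 1/4 ✓
b·(c∘Ac): (-94/4455)·2475/752 + 139/270·105/278 = 1/8 ✓
b·Ac²: (-94/4455)·(-8415/4888) + 139/270·165/1807 = 1/12 ✓
b·A²c: 139/270·45/556 = 1/24 ✓; 4 stages ⇒ order 4.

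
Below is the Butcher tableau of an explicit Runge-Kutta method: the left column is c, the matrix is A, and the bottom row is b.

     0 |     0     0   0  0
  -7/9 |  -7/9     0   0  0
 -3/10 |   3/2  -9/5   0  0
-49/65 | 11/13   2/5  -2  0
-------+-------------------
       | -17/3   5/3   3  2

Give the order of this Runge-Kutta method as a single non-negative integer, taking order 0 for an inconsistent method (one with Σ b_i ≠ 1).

1

b = (-17/3, 5/3, 3, 2)
c = (0, -7/9, -3/10, -49/65)
Ac = (0, 0, 7/5, 13/45)
Σ b_i: (-17/3)·1 + 5/3·1 + 3·1 + 2·1 = 1 ✓
b·c: 5/3·(-7/9) + 3·(-3/10) + 2·(-49/65) = -13001/3510 ≠ 1/2 ⇒ order 1.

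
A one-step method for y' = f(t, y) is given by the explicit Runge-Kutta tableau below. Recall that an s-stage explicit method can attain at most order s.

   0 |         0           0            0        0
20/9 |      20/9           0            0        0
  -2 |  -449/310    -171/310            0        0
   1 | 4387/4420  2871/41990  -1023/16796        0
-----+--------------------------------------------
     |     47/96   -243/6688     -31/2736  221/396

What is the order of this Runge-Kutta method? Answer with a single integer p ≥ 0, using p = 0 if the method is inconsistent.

b = (47/96, -243/6688, -31/2736, 221/396)
c = (0, 20/9, -2, 1)
Ac = (0, 0, -38/31, 121/442)
Σ b_i: 47/96·1 + (-243/6688)·1 + (-31/2736)·1 + 221/396·1 = 1 ✓
b·c: (-243/6688)·20/9 + (-31/2736)·(-2) + 221/396·1 = 1/2 ✓
b·c²: (-243/6688)·400/81 + (-31/2736)·4 + 221/396·1 = 1/3 ✓
b·Ac: (-31/2736)·(-38/31) + 221/396·121/442 = 1/6 ✓
b·c³: (-243/6688)·8000/729 + (-31/2736)·(-8) + 221/396·1 = 1/4 ✓
b·(c∘Ac): (-31/2736)·76/31 + 221/396·121/442 = 1/8 ✓
b·Ac²: (-31/2736)·(-760/279) + 221/396·11/117 = 1/12 ✓
b·A²c: 221/396·33/442 = 1/24 ✓; 4 stages ⇒ order 4.

4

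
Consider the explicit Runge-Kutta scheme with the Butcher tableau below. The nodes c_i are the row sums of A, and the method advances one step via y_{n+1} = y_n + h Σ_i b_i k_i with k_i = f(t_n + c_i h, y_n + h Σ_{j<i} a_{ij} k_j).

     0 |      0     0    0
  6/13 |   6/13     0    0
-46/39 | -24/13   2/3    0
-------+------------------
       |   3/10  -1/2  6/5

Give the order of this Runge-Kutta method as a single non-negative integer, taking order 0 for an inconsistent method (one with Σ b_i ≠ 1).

b = (3/10, -1/2, 6/5)
c = (0, 6/13, -46/39)
Ac = (0, 0, 4/13)
Σ b_i: 3/10·1 + (-1/2)·1 + 6/5·1 = 1 ✓
b·c: (-1/2)·6/13 + 6/5·(-46/39) = -107/65 ≠ 1/2 ⇒ order 1.

1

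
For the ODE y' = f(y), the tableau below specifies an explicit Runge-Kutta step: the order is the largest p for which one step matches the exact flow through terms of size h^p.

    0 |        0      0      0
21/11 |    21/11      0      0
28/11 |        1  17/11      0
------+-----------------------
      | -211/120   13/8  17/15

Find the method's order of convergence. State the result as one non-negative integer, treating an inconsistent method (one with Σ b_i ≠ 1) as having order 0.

b = (-211/120, 13/8, 17/15)
c = (0, 21/11, 28/11)
Ac = (0, 0, 357/121)
Σ b_i: (-211/120)·1 + 13/8·1 + 17/15·1 = 1 ✓
b·c: 13/8·21/11 + 17/15·28/11 = 7903/1320 ≠ 1/2 ⇒ order 1.

1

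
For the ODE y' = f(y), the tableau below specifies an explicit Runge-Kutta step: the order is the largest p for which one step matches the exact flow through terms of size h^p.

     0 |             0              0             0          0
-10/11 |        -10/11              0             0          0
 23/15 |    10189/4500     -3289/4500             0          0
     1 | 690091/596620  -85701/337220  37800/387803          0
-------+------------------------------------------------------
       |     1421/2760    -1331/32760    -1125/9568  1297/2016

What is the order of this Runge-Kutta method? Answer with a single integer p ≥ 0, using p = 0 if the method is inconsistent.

b = (1421/2760, -1331/32760, -1125/9568, 1297/2016)
c = (0, -10/11, 23/15, 1)
Ac = (0, 0, 299/450, 987/2594)
Σ b_i: 1421/2760·1 + (-1331/32760)·1 + (-1125/9568)·1 + 1297/2016·1 = 1 ✓
b·c: (-1331/32760)·(-10/11) + (-1125/9568)·23/15 + 1297/2016·1 = 1/2 ✓
b·c²: (-1331/32760)·100/121 + (-1125/9568)·529/225 + 1297/2016·1 = 1/3 ✓
b·Ac: (-1125/9568)·299/450 + 1297/2016·987/2594 = 1/6 ✓
b·c³: (-1331/32760)·(-1000/1331) + (-1125/9568)·12167/3375 + 1297/2016·1 = 1/4 ✓
b·(c∘Ac): (-1125/9568)·6877/6750 + 1297/2016·987/2594 = 1/8 ✓
b·Ac²: (-1125/9568)·(-299/495) + 1297/2016·273/14267 = 1/12 ✓
b·A²c: 1297/2016·84/1297 = 1/24 ✓; 4 stages ⇒ order 4.

4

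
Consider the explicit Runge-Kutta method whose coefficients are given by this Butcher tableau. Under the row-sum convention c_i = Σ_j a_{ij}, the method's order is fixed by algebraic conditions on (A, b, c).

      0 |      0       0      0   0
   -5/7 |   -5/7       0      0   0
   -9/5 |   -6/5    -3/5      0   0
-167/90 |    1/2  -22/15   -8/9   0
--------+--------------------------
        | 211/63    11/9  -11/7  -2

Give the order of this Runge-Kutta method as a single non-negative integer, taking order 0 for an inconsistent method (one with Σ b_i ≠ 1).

1

b = (211/63, 11/9, -11/7, -2)
c = (0, -5/7, -9/5, -167/90)
Ac = (0, 0, 3/7, 278/105)
Σ b_i: 211/63·1 + 11/9·1 + (-11/7)·1 + (-2)·1 = 1 ✓
b·c: 11/9·(-5/7) + (-11/7)·(-9/5) + (-2)·(-167/90) = 17/3 ≠ 1/2 ⇒ order 1.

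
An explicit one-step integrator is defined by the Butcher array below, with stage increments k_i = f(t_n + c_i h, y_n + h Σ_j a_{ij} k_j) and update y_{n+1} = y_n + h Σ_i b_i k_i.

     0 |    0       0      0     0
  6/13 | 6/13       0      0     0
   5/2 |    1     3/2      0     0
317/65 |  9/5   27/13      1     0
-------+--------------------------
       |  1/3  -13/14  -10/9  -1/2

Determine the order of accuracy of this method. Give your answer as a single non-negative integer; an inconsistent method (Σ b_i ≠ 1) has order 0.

b = (1/3, -13/14, -10/9, -1/2)
c = (0, 6/13, 5/2, 317/65)
Ac = (0, 0, 9/13, 1169/338)
Σ b_i: 1/3·1 + (-13/14)·1 + (-10/9)·1 + (-1/2)·1 = -139/63 ≠ 1 ⇒ order 0.

0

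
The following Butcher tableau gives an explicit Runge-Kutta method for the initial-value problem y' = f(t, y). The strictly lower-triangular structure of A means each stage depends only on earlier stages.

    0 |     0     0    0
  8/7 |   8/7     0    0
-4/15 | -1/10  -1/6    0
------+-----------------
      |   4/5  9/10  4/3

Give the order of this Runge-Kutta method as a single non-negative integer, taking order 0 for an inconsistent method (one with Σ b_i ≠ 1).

b = (4/5, 9/10, 4/3)
c = (0, 8/7, -4/15)
Ac = (0, 0, -4/21)
Σ b_i: 4/5·1 + 9/10·1 + 4/3·1 = 91/30 ≠ 1 ⇒ order 0.

0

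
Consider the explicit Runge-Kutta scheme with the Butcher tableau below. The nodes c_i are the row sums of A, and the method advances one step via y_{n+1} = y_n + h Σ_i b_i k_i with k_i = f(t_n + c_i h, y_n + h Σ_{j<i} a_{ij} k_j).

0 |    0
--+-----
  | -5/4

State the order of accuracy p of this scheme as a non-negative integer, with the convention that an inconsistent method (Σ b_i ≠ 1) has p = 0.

b = (-5/4)
c = (0)
Σ b_i: (-5/4)·1 = -5/4 ≠ 1 ⇒ order 0.

0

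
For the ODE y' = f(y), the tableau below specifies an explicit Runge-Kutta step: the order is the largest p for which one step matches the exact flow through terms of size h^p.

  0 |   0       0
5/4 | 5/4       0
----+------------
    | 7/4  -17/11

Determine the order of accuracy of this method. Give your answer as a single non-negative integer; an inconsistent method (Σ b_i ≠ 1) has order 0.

0

b = (7/4, -17/11)
c = (0, 5/4)
Σ b_i: 7/4·1 + (-17/11)·1 = 9/44 ≠ 1 ⇒ order 0.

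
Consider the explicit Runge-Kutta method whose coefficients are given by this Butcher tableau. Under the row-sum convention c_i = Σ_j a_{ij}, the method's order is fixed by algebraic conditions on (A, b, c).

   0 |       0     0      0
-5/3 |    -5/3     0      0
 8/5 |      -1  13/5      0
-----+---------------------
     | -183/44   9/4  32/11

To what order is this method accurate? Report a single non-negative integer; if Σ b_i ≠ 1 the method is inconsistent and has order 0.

b = (-183/44, 9/4, 32/11)
c = (0, -5/3, 8/5)
Ac = (0, 0, -13/3)
Σ b_i: (-183/44)·1 + 9/4·1 + 32/11·1 = 1 ✓
b·c: 9/4·(-5/3) + 32/11·8/5 = 199/220 ≠ 1/2 ⇒ order 1.

1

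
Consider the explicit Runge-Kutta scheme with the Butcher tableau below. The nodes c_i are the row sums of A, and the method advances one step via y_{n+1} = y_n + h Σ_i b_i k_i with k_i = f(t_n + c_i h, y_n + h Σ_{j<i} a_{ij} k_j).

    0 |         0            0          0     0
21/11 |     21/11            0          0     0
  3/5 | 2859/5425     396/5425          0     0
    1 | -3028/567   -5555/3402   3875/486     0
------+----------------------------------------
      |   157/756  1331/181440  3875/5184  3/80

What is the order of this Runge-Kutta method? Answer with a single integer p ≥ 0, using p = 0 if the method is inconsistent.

b = (157/756, 1331/181440, 3875/5184, 3/80)
c = (0, 21/11, 3/5, 1)
Ac = (0, 0, 108/775, 5/3)
Σ b_i: 157/756·1 + 1331/181440·1 + 3875/5184·1 + 3/80·1 = 1 ✓
b·c: 1331/181440·21/11 + 3875/5184·3/5 + 3/80·1 = 1/2 ✓
b·c²: 1331/181440·441/121 + 3875/5184·9/25 + 3/80·1 = 1/3 ✓
b·Ac: 3875/5184·108/775 + 3/80·5/3 = 1/6 ✓
b·c³: 1331/181440·9261/1331 + 3875/5184·27/125 + 3/80·1 = 1/4 ✓
b·(c∘Ac): 3875/5184·324/3875 + 3/80·5/3 = 1/8 ✓
b·Ac²: 3875/5184·2268/8525 + 3/80·(-305/99) = 1/12 ✓
b·A²c: 3/80·10/9 = 1/24 ✓; 4 stages ⇒ order 4.

4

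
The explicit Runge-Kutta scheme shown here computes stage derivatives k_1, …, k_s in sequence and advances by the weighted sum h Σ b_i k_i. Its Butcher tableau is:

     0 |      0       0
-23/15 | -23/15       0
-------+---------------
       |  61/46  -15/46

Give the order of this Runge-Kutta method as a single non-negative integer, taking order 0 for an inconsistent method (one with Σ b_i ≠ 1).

2

b = (61/46, -15/46)
c = (0, -23/15)
Σ b_i: 61/46·1 + (-15/46)·1 = 1 ✓
b·c: (-15/46)·(-23/15) = 1/2 ✓; 2 stages ⇒ order 2.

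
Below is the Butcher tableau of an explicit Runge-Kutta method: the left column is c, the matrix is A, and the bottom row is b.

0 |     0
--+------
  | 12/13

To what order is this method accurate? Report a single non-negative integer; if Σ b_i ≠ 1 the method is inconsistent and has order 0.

0

b = (12/13)
c = (0)
Σ b_i: 12/13·1 = 12/13 ≠ 1 ⇒ order 0.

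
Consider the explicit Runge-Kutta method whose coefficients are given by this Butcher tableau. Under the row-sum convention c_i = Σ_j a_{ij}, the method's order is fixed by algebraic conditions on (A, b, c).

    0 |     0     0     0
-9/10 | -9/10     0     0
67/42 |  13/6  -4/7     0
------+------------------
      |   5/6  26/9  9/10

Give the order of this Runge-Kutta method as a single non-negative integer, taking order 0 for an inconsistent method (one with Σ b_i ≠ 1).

0

b = (5/6, 26/9, 9/10)
c = (0, -9/10, 67/42)
Ac = (0, 0, 18/35)
Σ b_i: 5/6·1 + 26/9·1 + 9/10·1 = 208/45 ≠ 1 ⇒ order 0.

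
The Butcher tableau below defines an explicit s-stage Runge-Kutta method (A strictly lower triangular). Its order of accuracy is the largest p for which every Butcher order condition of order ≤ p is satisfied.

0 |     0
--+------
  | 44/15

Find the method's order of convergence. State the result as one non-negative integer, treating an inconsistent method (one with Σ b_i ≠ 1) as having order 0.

0

b = (44/15)
c = (0)
Σ b_i: 44/15·1 = 44/15 ≠ 1 ⇒ order 0.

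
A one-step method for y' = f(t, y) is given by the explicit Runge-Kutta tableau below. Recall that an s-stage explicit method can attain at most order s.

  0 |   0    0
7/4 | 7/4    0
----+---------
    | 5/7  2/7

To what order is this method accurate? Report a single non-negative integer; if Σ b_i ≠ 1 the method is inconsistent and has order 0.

2

b = (5/7, 2/7)
c = (0, 7/4)
Σ b_i: 5/7·1 + 2/7·1 = 1 ✓
b·c: 2/7·7/4 = 1/2 ✓; 2 stages ⇒ order 2.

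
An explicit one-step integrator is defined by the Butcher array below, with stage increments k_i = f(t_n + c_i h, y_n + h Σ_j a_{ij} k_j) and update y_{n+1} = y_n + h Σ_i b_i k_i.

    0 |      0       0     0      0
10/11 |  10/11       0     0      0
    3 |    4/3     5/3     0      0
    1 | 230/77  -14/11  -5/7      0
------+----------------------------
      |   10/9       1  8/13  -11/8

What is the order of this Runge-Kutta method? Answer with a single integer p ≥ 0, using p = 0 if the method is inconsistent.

b = (10/9, 1, 8/13, -11/8)
c = (0, 10/11, 3, 1)
Ac = (0, 0, 50/33, -2795/847)
Σ b_i: 10/9·1 + 1·1 + 8/13·1 + (-11/8)·1 = 1265/936 ≠ 1 ⇒ order 0.

0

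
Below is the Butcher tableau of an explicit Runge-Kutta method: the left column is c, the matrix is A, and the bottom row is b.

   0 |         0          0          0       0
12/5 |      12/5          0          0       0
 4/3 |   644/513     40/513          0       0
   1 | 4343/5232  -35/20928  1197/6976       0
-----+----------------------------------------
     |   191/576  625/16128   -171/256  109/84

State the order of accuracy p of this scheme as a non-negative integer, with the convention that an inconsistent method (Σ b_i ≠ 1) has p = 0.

4

b = (191/576, 625/16128, -171/256, 109/84)
c = (0, 12/5, 4/3, 1)
Ac = (0, 0, 32/171, 49/218)
Σ b_i: 191/576·1 + 625/16128·1 + (-171/256)·1 + 109/84·1 = 1 ✓
b·c: 625/16128·12/5 + (-171/256)·4/3 + 109/84·1 = 1/2 ✓
b·c²: 625/16128·144/25 + (-171/256)·16/9 + 109/84·1 = 1/3 ✓
b·Ac: (-171/256)·32/171 + 109/84·49/218 = 1/6 ✓
b·c³: 625/16128·1728/125 + (-171/256)·64/27 + 109/84·1 = 1/4 ✓
b·(c∘Ac): (-171/256)·128/513 + 109/84·49/218 = 1/8 ✓
b·Ac²: (-171/256)·128/285 + 109/84·161/545 = 1/12 ✓
b·A²c: 109/84·7/218 = 1/24 ✓; 4 stages ⇒ order 4.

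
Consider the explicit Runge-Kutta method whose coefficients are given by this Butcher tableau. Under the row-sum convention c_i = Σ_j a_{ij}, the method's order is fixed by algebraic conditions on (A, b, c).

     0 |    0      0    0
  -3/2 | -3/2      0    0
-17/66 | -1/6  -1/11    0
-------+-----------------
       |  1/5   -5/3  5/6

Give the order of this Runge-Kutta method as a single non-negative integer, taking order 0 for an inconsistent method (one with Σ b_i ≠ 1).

b = (1/5, -5/3, 5/6)
c = (0, -3/2, -17/66)
Ac = (0, 0, 3/22)
Σ b_i: 1/5·1 + (-5/3)·1 + 5/6·1 = -19/30 ≠ 1 ⇒ order 0.

0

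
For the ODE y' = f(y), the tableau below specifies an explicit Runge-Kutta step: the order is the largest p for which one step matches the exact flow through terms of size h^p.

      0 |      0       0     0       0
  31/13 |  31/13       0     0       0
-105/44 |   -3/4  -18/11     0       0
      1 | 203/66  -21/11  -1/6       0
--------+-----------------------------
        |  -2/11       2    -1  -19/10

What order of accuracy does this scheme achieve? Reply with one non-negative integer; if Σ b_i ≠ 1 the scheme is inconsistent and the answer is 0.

b = (-2/11, 2, -1, -19/10)
c = (0, 31/13, -105/44, 1)
Ac = (0, 0, -558/143, -4753/1144)
Σ b_i: (-2/11)·1 + 2·1 + (-1)·1 + (-19/10)·1 = -119/110 ≠ 1 ⇒ order 0.

0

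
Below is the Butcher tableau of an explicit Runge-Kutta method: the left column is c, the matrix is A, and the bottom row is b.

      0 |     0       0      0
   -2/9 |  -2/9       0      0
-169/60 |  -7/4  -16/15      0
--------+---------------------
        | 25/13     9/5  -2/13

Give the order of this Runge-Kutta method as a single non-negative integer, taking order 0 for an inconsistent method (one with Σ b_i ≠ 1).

b = (25/13, 9/5, -2/13)
c = (0, -2/9, -169/60)
Ac = (0, 0, 32/135)
Σ b_i: 25/13·1 + 9/5·1 + (-2/13)·1 = 232/65 ≠ 1 ⇒ order 0.

0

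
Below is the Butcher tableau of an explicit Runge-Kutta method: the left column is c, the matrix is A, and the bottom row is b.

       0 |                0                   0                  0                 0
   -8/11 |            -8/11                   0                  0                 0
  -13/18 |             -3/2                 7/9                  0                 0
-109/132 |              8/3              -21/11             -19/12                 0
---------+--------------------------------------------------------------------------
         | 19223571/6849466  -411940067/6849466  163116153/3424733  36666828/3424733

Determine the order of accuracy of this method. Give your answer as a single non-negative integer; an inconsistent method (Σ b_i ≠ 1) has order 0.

b = (19223571/6849466, -411940067/6849466, 163116153/3424733, 36666828/3424733)
c = (0, -8/11, -13/18, -109/132)
Ac = (0, 0, -56/99, 66175/26136)
Σ b_i: 19223571/6849466·1 + (-411940067/6849466)·1 + 163116153/3424733·1 + 36666828/3424733·1 = 1 ✓
b·c: (-411940067/6849466)·(-8/11) + 163116153/3424733·(-13/18) + 36666828/3424733·(-109/132) = 1/2 ✓
b·c²: (-411940067/6849466)·64/121 + 163116153/3424733·169/324 + 36666828/3424733·11881/17424 = 1/3 ✓
b·Ac: 163116153/3424733·(-56/99) + 36666828/3424733·66175/26136 = 1/6 ✓
b·c³: (-411940067/6849466)·(-512/1331) + 163116153/3424733·(-2197/5832) + 36666828/3424733·(-1295029/2299968) = -11511378295/13770587952 ≠ 1/4 ⇒ order 3.
b·(c∘Ac): 163116153/3424733·364/891 + 36666828/3424733·(-7213075/3449952) = -87331740931/29836273896 ≠ 1/8
b·Ac²: 163116153/3424733·448/1089 + 36666828/3424733·(-9499313/5174928) = -18583567/312967908 ≠ 1/12
b·A²c: 36666828/3424733·266/297 = 98518952/10274199 ≠ 1/24

3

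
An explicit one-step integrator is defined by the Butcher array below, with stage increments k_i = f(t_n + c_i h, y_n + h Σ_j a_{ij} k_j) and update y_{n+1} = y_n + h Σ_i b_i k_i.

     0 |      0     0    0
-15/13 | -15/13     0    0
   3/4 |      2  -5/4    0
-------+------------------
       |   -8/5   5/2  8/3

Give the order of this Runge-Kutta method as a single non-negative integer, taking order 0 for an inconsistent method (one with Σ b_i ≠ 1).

b = (-8/5, 5/2, 8/3)
c = (0, -15/13, 3/4)
Ac = (0, 0, 75/52)
Σ b_i: (-8/5)·1 + 5/2·1 + 8/3·1 = 107/30 ≠ 1 ⇒ order 0.

0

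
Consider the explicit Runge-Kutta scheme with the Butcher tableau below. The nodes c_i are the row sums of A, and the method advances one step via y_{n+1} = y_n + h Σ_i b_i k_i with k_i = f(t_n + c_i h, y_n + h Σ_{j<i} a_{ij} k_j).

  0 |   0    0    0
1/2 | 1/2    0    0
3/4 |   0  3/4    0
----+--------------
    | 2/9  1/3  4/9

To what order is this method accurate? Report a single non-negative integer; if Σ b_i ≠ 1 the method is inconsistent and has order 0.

3

b = (2/9, 1/3, 4/9)
c = (0, 1/2, 3/4)
Ac = (0, 0, 3/8)
Σ b_i: 2/9·1 + 1/3·1 + 4/9·1 = 1 ✓
b·c: 1/3·1/2 + 4/9·3/4 = 1/2 ✓
b·c²: 1/3·1/4 + 4/9·9/16 = 1/3 ✓
b·Ac: 4/9·3/8 = 1/6 ✓; 3 stages ⇒ order 3.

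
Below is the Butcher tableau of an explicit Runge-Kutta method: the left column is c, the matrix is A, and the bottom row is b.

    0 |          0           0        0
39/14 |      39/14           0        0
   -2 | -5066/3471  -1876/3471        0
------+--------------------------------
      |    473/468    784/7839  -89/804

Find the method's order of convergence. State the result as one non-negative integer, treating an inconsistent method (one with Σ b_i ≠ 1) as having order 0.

b = (473/468, 784/7839, -89/804)
c = (0, 39/14, -2)
Ac = (0, 0, -134/89)
Σ b_i: 473/468·1 + 784/7839·1 + (-89/804)·1 = 1 ✓
b·c: 784/7839·39/14 + (-89/804)·(-2) = 1/2 ✓
b·c²: 784/7839·1521/196 + (-89/804)·4 = 1/3 ✓
b·Ac: (-89/804)·(-134/89) = 1/6 ✓; 3 stages ⇒ order 3.

3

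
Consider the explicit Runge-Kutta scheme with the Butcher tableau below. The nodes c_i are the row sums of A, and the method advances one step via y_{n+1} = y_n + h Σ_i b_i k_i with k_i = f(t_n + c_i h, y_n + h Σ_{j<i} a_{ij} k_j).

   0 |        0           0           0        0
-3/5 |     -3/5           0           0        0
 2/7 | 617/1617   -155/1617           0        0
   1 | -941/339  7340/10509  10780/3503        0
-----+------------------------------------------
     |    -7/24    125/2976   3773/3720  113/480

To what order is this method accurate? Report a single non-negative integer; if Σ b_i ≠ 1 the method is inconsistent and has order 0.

4

b = (-7/24, 125/2976, 3773/3720, 113/480)
c = (0, -3/5, 2/7, 1)
Ac = (0, 0, 31/539, 52/113)
Σ b_i: (-7/24)·1 + 125/2976·1 + 3773/3720·1 + 113/480·1 = 1 ✓
b·c: 125/2976·(-3/5) + 3773/3720·2/7 + 113/480·1 = 1/2 ✓
b·c²: 125/2976·9/25 + 3773/3720·4/49 + 113/480·1 = 1/3 ✓
b·Ac: 3773/3720·31/539 + 113/480·52/113 = 1/6 ✓
b·c³: 125/2976·(-27/125) + 3773/3720·8/343 + 113/480·1 = 1/4 ✓
b·(c∘Ac): 3773/3720·62/3773 + 113/480·52/113 = 1/8 ✓
b·Ac²: 3773/3720·(-93/2695) + 113/480·284/565 = 1/12 ✓
b·A²c: 113/480·20/113 = 1/24 ✓; 4 stages ⇒ order 4.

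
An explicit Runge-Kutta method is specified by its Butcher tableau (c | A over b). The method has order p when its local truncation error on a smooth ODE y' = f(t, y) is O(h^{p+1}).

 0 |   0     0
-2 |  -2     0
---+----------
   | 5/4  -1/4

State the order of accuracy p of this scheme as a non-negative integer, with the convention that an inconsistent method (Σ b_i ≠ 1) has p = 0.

b = (5/4, -1/4)
c = (0, -2)
Σ b_i: 5/4·1 + (-1/4)·1 = 1 ✓
b·c: (-1/4)·(-2) = 1/2 ✓; 2 stages ⇒ order 2.

2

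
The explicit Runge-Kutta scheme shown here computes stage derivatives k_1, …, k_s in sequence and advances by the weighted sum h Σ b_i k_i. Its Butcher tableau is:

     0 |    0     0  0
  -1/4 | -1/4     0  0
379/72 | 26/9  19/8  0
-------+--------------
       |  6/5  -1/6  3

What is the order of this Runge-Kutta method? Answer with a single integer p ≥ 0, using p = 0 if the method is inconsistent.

0

b = (6/5, -1/6, 3)
c = (0, -1/4, 379/72)
Ac = (0, 0, -19/32)
Σ b_i: 6/5·1 + (-1/6)·1 + 3·1 = 121/30 ≠ 1 ⇒ order 0.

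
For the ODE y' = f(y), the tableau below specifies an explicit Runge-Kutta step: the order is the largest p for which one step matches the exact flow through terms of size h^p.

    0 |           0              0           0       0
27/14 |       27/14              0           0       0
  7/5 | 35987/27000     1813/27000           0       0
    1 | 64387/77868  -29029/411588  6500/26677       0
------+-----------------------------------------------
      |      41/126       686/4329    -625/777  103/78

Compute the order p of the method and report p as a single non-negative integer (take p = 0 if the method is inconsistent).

4

b = (41/126, 686/4329, -625/777, 103/78)
c = (0, 27/14, 7/5, 1)
Ac = (0, 0, 259/2000, 169/824)
Σ b_i: 41/126·1 + 686/4329·1 + (-625/777)·1 + 103/78·1 = 1 ✓
b·c: 686/4329·27/14 + (-625/777)·7/5 + 103/78·1 = 1/2 ✓
b·c²: 686/4329·729/196 + (-625/777)·49/25 + 103/78·1 = 1/3 ✓
b·Ac: (-625/777)·259/2000 + 103/78·169/824 = 1/6 ✓
b·c³: 686/4329·19683/2744 + (-625/777)·343/125 + 103/78·1 = 1/4 ✓
b·(c∘Ac): (-625/777)·1813/10000 + 103/78·169/824 = 1/8 ✓
b·Ac²: (-625/777)·999/4000 + 103/78·2483/11536 = 1/12 ✓
b·A²c: 103/78·13/412 = 1/24 ✓; 4 stages ⇒ order 4.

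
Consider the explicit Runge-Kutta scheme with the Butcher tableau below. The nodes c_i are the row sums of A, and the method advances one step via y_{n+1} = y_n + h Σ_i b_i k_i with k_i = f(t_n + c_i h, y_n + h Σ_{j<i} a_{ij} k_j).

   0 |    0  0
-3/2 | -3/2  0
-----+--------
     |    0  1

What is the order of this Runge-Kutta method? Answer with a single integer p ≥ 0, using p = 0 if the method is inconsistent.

b = (0, 1)
c = (0, -3/2)
Σ b_i: 1·1 = 1 ✓
b·c: 1·(-3/2) = -3/2 ≠ 1/2 ⇒ order 1.

1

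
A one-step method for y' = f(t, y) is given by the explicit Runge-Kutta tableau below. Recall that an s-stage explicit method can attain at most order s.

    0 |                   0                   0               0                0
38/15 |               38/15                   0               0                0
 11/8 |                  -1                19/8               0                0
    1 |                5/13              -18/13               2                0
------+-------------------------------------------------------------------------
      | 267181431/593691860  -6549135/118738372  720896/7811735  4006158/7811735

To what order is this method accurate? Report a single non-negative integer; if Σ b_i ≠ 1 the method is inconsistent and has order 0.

b = (267181431/593691860, -6549135/118738372, 720896/7811735, 4006158/7811735)
c = (0, 38/15, 11/8, 1)
Ac = (0, 0, 361/60, -197/260)
Σ b_i: 267181431/593691860·1 + (-6549135/118738372)·1 + 720896/7811735·1 + 4006158/7811735·1 = 1 ✓
b·c: (-6549135/118738372)·38/15 + 720896/7811735·11/8 + 4006158/7811735·1 = 1/2 ✓
b·c²: (-6549135/118738372)·1444/225 + 720896/7811735·121/64 + 4006158/7811735·1 = 1/3 ✓
b·Ac: 720896/7811735·361/60 + 4006158/7811735·(-197/260) = 1/6 ✓
b·c³: (-6549135/118738372)·54872/3375 + 720896/7811735·1331/512 + 4006158/7811735·1 = -50622428/351528075 ≠ 1/4 ⇒ order 3.
b·(c∘Ac): 720896/7811735·3971/480 + 4006158/7811735·(-197/260) = 87854323/234352050 ≠ 1/8
b·Ac²: 720896/7811735·6859/450 + 4006158/7811735·(-53091/10400) = -6813355933/5624449200 ≠ 1/12
b·A²c: 4006158/7811735·361/30 = 241037173/39058675 ≠ 1/24

3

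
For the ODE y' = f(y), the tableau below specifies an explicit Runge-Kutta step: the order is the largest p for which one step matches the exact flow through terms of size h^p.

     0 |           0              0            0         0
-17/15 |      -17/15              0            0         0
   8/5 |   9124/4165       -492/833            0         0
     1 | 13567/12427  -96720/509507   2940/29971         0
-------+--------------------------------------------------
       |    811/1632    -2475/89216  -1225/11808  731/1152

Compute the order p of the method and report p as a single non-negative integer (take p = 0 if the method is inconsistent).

4

b = (811/1632, -2475/89216, -1225/11808, 731/1152)
c = (0, -17/15, 8/5, 1)
Ac = (0, 0, 164/245, 16/43)
Σ b_i: 811/1632·1 + (-2475/89216)·1 + (-1225/11808)·1 + 731/1152·1 = 1 ✓
b·c: (-2475/89216)·(-17/15) + (-1225/11808)·8/5 + 731/1152·1 = 1/2 ✓
b·c²: (-2475/89216)·289/225 + (-1225/11808)·64/25 + 731/1152·1 = 1/3 ✓
b·Ac: (-1225/11808)·164/245 + 731/1152·16/43 = 1/6 ✓
b·c³: (-2475/89216)·(-4913/3375) + (-1225/11808)·512/125 + 731/1152·1 = 1/4 ✓
b·(c∘Ac): (-1225/11808)·1312/1225 + 731/1152·16/43 = 1/8 ✓
b·Ac²: (-1225/11808)·(-2788/3675) + 731/1152·16/2193 = 1/12 ✓
b·A²c: 731/1152·48/731 = 1/24 ✓; 4 stages ⇒ order 4.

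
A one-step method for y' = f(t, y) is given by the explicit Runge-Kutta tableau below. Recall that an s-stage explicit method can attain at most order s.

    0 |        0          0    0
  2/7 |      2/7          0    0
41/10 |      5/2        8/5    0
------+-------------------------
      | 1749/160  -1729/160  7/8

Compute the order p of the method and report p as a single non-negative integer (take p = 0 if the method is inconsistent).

2

b = (1749/160, -1729/160, 7/8)
c = (0, 2/7, 41/10)
Ac = (0, 0, 16/35)
Σ b_i: 1749/160·1 + (-1729/160)·1 + 7/8·1 = 1 ✓
b·c: (-1729/160)·2/7 + 7/8·41/10 = 1/2 ✓
b·c²: (-1729/160)·4/49 + 7/8·1681/100 = 77429/5600 ≠ 1/3 ⇒ order 2.
b·Ac: 7/8·16/35 = 2/5 ≠ 1/6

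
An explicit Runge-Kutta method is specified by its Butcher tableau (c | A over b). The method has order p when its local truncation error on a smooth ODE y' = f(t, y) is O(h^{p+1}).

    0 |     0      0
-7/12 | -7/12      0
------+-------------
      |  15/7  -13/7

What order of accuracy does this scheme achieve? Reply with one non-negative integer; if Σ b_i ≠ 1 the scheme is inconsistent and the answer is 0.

0

b = (15/7, -13/7)
c = (0, -7/12)
Σ b_i: 15/7·1 + (-13/7)·1 = 2/7 ≠ 1 ⇒ order 0.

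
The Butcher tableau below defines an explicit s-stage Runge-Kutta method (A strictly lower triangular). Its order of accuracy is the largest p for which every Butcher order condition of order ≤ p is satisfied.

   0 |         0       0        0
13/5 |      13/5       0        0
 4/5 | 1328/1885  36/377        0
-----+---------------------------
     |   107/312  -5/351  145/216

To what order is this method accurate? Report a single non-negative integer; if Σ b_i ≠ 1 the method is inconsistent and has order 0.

b = (107/312, -5/351, 145/216)
c = (0, 13/5, 4/5)
Ac = (0, 0, 36/145)
Σ b_i: 107/312·1 + (-5/351)·1 + 145/216·1 = 1 ✓
b·c: (-5/351)·13/5 + 145/216·4/5 = 1/2 ✓
b·c²: (-5/351)·169/25 + 145/216·16/25 = 1/3 ✓
b·Ac: 145/216·36/145 = 1/6 ✓; 3 stages ⇒ order 3.

3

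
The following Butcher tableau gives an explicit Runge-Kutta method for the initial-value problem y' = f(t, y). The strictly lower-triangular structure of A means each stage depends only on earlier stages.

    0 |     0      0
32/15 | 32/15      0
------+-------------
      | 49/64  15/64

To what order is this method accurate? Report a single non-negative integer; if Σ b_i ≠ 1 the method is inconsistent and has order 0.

b = (49/64, 15/64)
c = (0, 32/15)
Σ b_i: 49/64·1 + 15/64·1 = 1 ✓
b·c: 15/64·32/15 = 1/2 ✓; 2 stages ⇒ order 2.

2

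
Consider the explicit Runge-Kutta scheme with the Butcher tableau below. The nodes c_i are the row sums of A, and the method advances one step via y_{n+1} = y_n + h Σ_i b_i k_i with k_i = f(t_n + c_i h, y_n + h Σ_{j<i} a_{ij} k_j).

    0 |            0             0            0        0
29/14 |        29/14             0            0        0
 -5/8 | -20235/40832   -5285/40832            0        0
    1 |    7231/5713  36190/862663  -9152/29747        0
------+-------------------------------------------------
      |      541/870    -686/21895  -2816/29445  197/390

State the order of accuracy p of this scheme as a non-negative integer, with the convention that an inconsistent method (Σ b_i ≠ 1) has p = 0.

b = (541/870, -686/21895, -2816/29445, 197/390)
c = (0, 29/14, -5/8, 1)
Ac = (0, 0, -755/2816, 55/197)
Σ b_i: 541/870·1 + (-686/21895)·1 + (-2816/29445)·1 + 197/390·1 = 1 ✓
b·c: (-686/21895)·29/14 + (-2816/29445)·(-5/8) + 197/390·1 = 1/2 ✓
b·c²: (-686/21895)·841/196 + (-2816/29445)·25/64 + 197/390·1 = 1/3 ✓
b·Ac: (-2816/29445)·(-755/2816) + 197/390·55/197 = 1/6 ✓
b·c³: (-686/21895)·24389/2744 + (-2816/29445)·(-125/512) + 197/390·1 = 1/4 ✓
b·(c∘Ac): (-2816/29445)·3775/22528 + 197/390·55/197 = 1/8 ✓
b·Ac²: (-2816/29445)·(-21895/39424) + 197/390·165/2758 = 1/12 ✓
b·A²c: 197/390·65/788 = 1/24 ✓; 4 stages ⇒ order 4.

4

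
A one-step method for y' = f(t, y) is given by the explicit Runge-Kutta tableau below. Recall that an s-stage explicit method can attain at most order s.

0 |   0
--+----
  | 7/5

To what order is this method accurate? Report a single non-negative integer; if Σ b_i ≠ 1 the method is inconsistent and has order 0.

0

b = (7/5)
c = (0)
Σ b_i: 7/5·1 = 7/5 ≠ 1 ⇒ order 0.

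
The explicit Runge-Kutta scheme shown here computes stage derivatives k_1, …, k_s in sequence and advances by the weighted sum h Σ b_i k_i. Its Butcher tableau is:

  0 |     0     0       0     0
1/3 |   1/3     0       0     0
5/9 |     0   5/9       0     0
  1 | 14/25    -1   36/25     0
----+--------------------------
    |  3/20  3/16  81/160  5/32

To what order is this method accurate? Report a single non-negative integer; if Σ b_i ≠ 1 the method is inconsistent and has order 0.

b = (3/20, 3/16, 81/160, 5/32)
c = (0, 1/3, 5/9, 1)
Ac = (0, 0, 5/27, 7/15)
Σ b_i: 3/20·1 + 3/16·1 + 81/160·1 + 5/32·1 = 1 ✓
b·c: 3/16·1/3 + 81/160·5/9 + 5/32·1 = 1/2 ✓
b·c²: 3/16·1/9 + 81/160·25/81 + 5/32·1 = 1/3 ✓
b·Ac: 81/160·5/27 + 5/32·7/15 = 1/6 ✓
b·c³: 3/16·1/27 + 81/160·125/729 + 5/32·1 = 1/4 ✓
b·(c∘Ac): 81/160·25/243 + 5/32·7/15 = 1/8 ✓
b·Ac²: 81/160·5/81 + 5/32·1/3 = 1/12 ✓
b·A²c: 5/32·4/15 = 1/24 ✓; 4 stages ⇒ order 4.

4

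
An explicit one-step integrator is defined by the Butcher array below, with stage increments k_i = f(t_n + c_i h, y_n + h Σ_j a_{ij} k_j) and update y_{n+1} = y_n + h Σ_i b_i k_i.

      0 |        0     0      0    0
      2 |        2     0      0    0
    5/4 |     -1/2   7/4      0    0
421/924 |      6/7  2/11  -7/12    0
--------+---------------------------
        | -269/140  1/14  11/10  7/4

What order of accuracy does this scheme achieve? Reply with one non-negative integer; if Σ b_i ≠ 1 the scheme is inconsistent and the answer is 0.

1

b = (-269/140, 1/14, 11/10, 7/4)
c = (0, 2, 5/4, 421/924)
Ac = (0, 0, 7/2, -193/528)
Σ b_i: (-269/140)·1 + 1/14·1 + 11/10·1 + 7/4·1 = 1 ✓
b·c: 1/14·2 + 11/10·5/4 + 7/4·421/924 = 8557/3696 ≠ 1/2 ⇒ order 1.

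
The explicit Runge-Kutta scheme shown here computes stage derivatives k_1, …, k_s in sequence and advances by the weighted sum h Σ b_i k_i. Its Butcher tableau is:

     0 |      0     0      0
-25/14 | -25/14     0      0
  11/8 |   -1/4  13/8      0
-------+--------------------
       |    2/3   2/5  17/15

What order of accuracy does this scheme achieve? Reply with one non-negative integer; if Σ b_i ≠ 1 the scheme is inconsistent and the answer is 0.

0

b = (2/3, 2/5, 17/15)
c = (0, -25/14, 11/8)
Ac = (0, 0, -325/112)
Σ b_i: 2/3·1 + 2/5·1 + 17/15·1 = 11/5 ≠ 1 ⇒ order 0.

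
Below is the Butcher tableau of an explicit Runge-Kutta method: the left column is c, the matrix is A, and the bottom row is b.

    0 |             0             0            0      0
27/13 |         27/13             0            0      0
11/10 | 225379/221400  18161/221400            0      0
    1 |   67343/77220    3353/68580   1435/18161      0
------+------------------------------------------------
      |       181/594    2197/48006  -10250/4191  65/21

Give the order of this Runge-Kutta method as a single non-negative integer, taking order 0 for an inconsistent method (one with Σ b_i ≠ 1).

4

b = (181/594, 2197/48006, -10250/4191, 65/21)
c = (0, 27/13, 11/10, 1)
Ac = (0, 0, 1397/8200, 49/260)
Σ b_i: 181/594·1 + 2197/48006·1 + (-10250/4191)·1 + 65/21·1 = 1 ✓
b·c: 2197/48006·27/13 + (-10250/4191)·11/10 + 65/21·1 = 1/2 ✓
b·c²: 2197/48006·729/169 + (-10250/4191)·121/100 + 65/21·1 = 1/3 ✓
b·Ac: (-10250/4191)·1397/8200 + 65/21·49/260 = 1/6 ✓
b·c³: 2197/48006·19683/2197 + (-10250/4191)·1331/1000 + 65/21·1 = 1/4 ✓
b·(c∘Ac): (-10250/4191)·15367/82000 + 65/21·49/260 = 1/8 ✓
b·Ac²: (-10250/4191)·37719/106600 + 65/21·259/845 = 1/12 ✓
b·A²c: 65/21·7/520 = 1/24 ✓; 4 stages ⇒ order 4.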